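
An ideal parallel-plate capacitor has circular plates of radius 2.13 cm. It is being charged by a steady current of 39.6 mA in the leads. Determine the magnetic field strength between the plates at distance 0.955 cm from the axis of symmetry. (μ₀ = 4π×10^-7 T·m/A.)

Between the plates the displacement current equals the wire current: I_d = 39.6 mA = 0.0396 A.
For r < R the Ampère–Maxwell law gives B(2πr) = μ₀ I_d (r²/R²), so B = μ₀ I_d r/(2πR²) = (4π×10^-7)(0.0396)(9.55×10^-3)/(2π·0.0213²) = 1.67×10^-7 T.

1.67×10^-7 T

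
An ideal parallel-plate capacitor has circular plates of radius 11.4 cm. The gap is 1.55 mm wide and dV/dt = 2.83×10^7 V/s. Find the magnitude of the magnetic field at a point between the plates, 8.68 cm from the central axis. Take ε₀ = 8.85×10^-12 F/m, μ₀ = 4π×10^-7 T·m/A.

8.81×10^-9 T

dE/dt = (dV/dt)/d = 1.826×10^10 V/(m·s); I_d = ε₀(πR²)(dE/dt) = (8.85×10^-12)(0.04083)(1.826×10^10) = 6.598×10^-3 A.
For r < R the Ampère–Maxwell law gives B(2πr) = μ₀ I_d (r²/R²), so B = μ₀ I_d r/(2πR²) = (4π×10^-7)(6.598×10^-3)(0.0868)/(2π·0.114²) = 8.81×10^-9 T.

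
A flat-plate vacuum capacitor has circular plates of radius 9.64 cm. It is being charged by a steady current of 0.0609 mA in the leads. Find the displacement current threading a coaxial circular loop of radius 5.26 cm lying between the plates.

1.81×10^-5 A

Between the plates the displacement current equals the wire current: I_d = 0.0609 mA = 6.09×10^-5 A.
The field is uniform, so I_d,enc = I_d (r/R)² = (6.09×10^-5)(5.26/9.64)² = 1.81×10^-5 A.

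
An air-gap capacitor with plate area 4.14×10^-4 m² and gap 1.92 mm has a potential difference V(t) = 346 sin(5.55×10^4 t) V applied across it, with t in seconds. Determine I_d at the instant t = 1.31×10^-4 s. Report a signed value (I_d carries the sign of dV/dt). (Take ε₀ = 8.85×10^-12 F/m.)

dV/dt = (346)(5.55×10^4)·cos(7.2705) = 1.058×10^7 V/s.
I_d = C dV/dt with C = ε₀A/d = (8.85×10^-12)(4.14×10^-4)/(1.92×10^-3) = 1.908×10^-12 F, so I_d = (1.908×10^-12)(1.058×10^7) = 2.02×10^-5 A.

2.02×10^-5 A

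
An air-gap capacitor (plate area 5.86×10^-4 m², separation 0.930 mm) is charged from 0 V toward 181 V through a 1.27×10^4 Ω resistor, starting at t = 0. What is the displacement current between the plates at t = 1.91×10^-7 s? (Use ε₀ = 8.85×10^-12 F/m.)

C = ε₀A/d = (8.85×10^-12)(5.86×10^-4)/(9.30×10^-4) = 5.576×10^-12 F, so τ = RC = 7.082×10^-8 s.
The conduction current is I(t) = (V₀/R) e^(−t/τ), and the displacement current between the plates equals it.
t/τ = 2.697; I_d = (181/1.27×10^4) · e^(−2.697) = (0.01425)(0.06741) = 9.61×10^-4 A.

9.61×10^-4 A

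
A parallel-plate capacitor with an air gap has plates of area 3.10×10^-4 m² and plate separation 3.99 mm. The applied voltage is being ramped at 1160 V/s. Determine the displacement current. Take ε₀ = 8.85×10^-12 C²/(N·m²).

E = V/d so dE/dt = (dV/dt)/d = 2.907×10^5 V/(m·s), and I_d = ε₀ A dE/dt = (8.85×10^-12)(3.10×10^-4)(2.907×10^5) = 7.98×10^-10 A.

7.98×10^-10 A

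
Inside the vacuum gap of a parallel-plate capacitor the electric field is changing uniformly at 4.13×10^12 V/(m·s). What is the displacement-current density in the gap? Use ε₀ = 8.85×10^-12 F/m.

36.6 A/m²

J_d = ε₀ dE/dt = (8.85×10^-12)(4.13×10^12) = 36.6 A/m².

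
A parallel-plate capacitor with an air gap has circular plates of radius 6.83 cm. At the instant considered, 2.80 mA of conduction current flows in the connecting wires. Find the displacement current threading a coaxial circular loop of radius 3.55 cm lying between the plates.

7.56×10^-4 A

No conduction current crosses the gap, so I_d there equals the 2.80×10^-3 A in the leads.
Through an area πr² the displacement current is I_d·(πr²/πR²) = I_d (r/R)² = 7.56×10^-4 A.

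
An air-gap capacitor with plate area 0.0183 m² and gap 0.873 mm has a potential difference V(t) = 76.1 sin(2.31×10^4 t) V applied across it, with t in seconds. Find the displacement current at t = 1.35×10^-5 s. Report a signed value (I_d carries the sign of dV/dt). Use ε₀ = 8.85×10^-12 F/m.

3.10×10^-4 A

dV/dt = (76.1)(2.31×10^4)·cos(0.31185) = 1.673×10^6 V/s.
I_d = C dV/dt with C = ε₀A/d = (8.85×10^-12)(0.0183)/(8.73×10^-4) = 1.855×10^-10 F, so I_d = (1.855×10^-10)(1.673×10^6) = 3.10×10^-4 A.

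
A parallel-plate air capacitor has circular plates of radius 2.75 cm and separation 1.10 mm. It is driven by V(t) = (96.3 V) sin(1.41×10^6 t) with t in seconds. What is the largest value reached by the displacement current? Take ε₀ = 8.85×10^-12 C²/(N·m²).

C = ε₀A/d = (8.85×10^-12)(2.376×10^-3)/(1.10×10^-3) = 1.912×10^-11 F; ω = 1.41×10^6 rad/s.
I_d = C dV/dt, so |I_d|_max = C V₀ ω = (1.912×10^-11)(96.3)(1.41×10^6) = 2.60×10^-3 A.

2.60×10^-3 A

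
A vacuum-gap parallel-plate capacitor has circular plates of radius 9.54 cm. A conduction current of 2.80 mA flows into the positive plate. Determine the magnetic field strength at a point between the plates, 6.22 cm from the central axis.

Between the plates the displacement current equals the wire current: I_d = 2.80 mA = 2.80×10^-3 A.
An Ampèrian loop of radius r encloses a fraction (r/R)² of I_d. Then B·2πr = μ₀ I_d (r/R)², giving B = μ₀ I_d r/(2πR²) = 3.83×10^-9 T.

3.83×10^-9 T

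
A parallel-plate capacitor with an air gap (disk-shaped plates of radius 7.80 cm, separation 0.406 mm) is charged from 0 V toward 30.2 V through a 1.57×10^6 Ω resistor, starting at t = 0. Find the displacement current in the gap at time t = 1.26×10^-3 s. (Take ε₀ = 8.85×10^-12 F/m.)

With C = ε₀A/d = (8.85×10^-12)(0.01911)/(4.06×10^-4) = 4.166×10^-10 F, the time constant is τ = RC = 6.541×10^-4 s, so t/τ = 1.926 and e^(−t/τ) = 0.1457.
I_d = I_cond = (V₀/R) e^(−t/τ) = (1.924×10^-5)(0.1457) = 2.80×10^-6 A.

2.80×10^-6 A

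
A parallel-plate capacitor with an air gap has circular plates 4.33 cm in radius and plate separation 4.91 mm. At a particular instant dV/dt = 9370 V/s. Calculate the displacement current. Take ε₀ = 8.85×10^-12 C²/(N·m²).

E = V/d so dE/dt = (dV/dt)/d = 1.908×10^6 V/(m·s), and I_d = ε₀ A dE/dt = (8.85×10^-12)(5.890×10^-3)(1.908×10^6) = 9.95×10^-8 A.

9.95×10^-8 A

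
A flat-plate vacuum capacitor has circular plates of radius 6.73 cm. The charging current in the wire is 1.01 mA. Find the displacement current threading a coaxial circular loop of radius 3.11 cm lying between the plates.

Between the plates the displacement current equals the wire current: I_d = 1.01 mA = 1.01×10^-3 A.
Since J_d is uniform, the enclosed fraction is (r/R)² = 0.2135, giving I_d,enc = 2.16×10^-4 A.

2.16×10^-4 A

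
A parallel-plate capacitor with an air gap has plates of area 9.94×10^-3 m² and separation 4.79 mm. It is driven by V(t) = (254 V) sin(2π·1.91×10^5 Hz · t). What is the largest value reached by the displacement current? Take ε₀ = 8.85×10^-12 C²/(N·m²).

(dE/dt)_max = V₀ω/d = 6.363×10^10 V/(m·s); ω = 2πf = 1.200×10^6 rad/s.
I_d,max = ε₀ A (dE/dt)_max = (8.85×10^-12)(9.94×10^-3)(6.363×10^10) = 5.60×10^-3 A.

5.60×10^-3 A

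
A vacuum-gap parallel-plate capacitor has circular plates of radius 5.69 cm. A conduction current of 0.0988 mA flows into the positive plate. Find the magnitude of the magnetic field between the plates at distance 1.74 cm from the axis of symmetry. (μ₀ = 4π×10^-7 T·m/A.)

1.06×10^-10 T

No conduction current crosses the gap, so I_d there equals the 9.88×10^-5 A in the leads.
∮B·dl = μ₀ I_d,enc with I_d,enc = I_d r²/R² = 9.239×10^-6 A; so B = μ₀ I_d,enc/(2πr) = 1.06×10^-10 T.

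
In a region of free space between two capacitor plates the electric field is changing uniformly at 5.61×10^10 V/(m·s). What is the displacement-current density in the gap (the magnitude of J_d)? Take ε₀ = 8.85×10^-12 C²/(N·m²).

The displacement-current density is ε₀ ∂E/∂t = (8.85×10^-12)(5.61×10^10) = 0.496 A/m².

0.496 A/m²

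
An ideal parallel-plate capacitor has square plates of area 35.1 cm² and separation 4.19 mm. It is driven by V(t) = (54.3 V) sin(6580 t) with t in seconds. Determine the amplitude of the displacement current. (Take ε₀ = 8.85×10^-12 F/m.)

The displacement current equals the conduction current C dV/dt, which peaks at C V₀ ω.
With C = ε₀A/d = (8.85×10^-12)(3.51×10^-3)/(4.19×10^-3) = 7.414×10^-12 F and ω = 6580 rad/s, I_d,max = (7.414×10^-12)(54.3)(6580) = 2.65×10^-6 A.

2.65×10^-6 A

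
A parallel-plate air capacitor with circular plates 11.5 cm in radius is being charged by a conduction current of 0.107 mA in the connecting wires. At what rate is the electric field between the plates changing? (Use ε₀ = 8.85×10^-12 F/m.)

2.91×10^8 V/(m·s)

By continuity, I_d in the gap equals the 0.107 mA flowing in the wire.
Then dE/dt = I_d/(ε₀A) = 2.91×10^8 V/(m·s).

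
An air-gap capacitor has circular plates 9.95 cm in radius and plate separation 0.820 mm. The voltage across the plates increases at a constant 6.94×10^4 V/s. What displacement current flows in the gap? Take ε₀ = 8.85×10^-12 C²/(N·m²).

E = V/d so dE/dt = (dV/dt)/d = 8.463×10^7 V/(m·s), and I_d = ε₀ A dE/dt = (8.85×10^-12)(0.03110)(8.463×10^7) = 2.33×10^-5 A.

2.33×10^-5 A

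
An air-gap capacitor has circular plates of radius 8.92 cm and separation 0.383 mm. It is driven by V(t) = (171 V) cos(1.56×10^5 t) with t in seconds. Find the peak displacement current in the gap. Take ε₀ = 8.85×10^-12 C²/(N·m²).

0.0154 A

The displacement current equals the conduction current C dV/dt, which peaks at C V₀ ω.
With C = ε₀A/d = (8.85×10^-12)(0.02500)/(3.83×10^-4) = 5.777×10^-10 F and ω = 1.56×10^5 rad/s, I_d,max = (5.777×10^-10)(171)(1.56×10^5) = 0.0154 A.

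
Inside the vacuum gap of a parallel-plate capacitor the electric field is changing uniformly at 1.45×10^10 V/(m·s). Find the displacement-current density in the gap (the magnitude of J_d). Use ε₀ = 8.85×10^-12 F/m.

0.128 A/m²

The displacement-current density is ε₀ ∂E/∂t = (8.85×10^-12)(1.45×10^10) = 0.128 A/m².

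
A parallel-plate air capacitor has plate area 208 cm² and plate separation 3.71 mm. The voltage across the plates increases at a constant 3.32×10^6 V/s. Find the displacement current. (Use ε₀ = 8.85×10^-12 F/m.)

1.65×10^-4 A

The displacement current equals the charging current C dV/dt. With C = ε₀A/d = (8.85×10^-12)(0.0208)/(3.71×10^-3) = 4.962×10^-11 F, I_d = (4.962×10^-11)(3.32×10^6) = 1.65×10^-4 A.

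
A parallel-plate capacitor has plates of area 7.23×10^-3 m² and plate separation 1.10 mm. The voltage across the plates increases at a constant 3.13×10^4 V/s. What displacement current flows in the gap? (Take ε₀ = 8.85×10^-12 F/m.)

1.82×10^-6 A

The displacement current equals the charging current C dV/dt. With C = ε₀A/d = (8.85×10^-12)(7.23×10^-3)/(1.10×10^-3) = 5.817×10^-11 F, I_d = (5.817×10^-11)(3.13×10^4) = 1.82×10^-6 A.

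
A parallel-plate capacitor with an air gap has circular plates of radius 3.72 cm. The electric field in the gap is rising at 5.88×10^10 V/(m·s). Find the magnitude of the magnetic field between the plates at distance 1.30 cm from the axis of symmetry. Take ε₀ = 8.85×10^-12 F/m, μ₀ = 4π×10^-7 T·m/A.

Total displacement current: I_d = ε₀(πR²)(dE/dt) = (8.85×10^-12)(4.347×10^-3)(5.88×10^10) = 2.262×10^-3 A.
∮B·dl = μ₀ I_d,enc with I_d,enc = I_d r²/R² = 2.762×10^-4 A; so B = μ₀ I_d,enc/(2πr) = 4.25×10^-9 T.

4.25×10^-9 T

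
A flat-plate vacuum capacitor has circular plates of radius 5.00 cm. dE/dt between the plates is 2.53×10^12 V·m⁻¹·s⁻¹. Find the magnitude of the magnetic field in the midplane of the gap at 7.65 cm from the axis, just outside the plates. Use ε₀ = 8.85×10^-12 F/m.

4.60×10^-7 T

I_d = ε₀ dΦ_E/dt = ε₀ πR² (dE/dt) = (8.85×10^-12)(7.854×10^-3)(2.53×10^12) = 0.1759 A through the full plate area.
With r > R the enclosed displacement current is the full I_d; B = μ₀ I_d / (2πr) = 4.60×10^-7 T.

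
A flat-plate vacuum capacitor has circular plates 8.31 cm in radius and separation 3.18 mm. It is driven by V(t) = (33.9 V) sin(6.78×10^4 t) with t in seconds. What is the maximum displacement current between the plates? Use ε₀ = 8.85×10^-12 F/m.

1.39×10^-4 A

C = ε₀A/d = (8.85×10^-12)(0.02169)/(3.18×10^-3) = 6.036×10^-11 F; ω = 6.78×10^4 rad/s.
I_d = C dV/dt, so |I_d|_max = C V₀ ω = (6.036×10^-11)(33.9)(6.78×10^4) = 1.39×10^-4 A.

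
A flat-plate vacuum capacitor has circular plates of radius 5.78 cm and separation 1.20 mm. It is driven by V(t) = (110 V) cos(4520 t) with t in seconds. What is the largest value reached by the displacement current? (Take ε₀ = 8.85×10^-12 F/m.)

C = ε₀A/d = (8.85×10^-12)(0.01050)/(1.20×10^-3) = 7.744×10^-11 F; ω = 4520 rad/s.
I_d = C dV/dt, so |I_d|_max = C V₀ ω = (7.744×10^-11)(110)(4520) = 3.85×10^-5 A.

3.85×10^-5 A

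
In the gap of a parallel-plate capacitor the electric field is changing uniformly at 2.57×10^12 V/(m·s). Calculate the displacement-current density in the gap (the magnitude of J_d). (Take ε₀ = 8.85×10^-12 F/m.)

J_d = ε₀ ∂E/∂t, so J_d = 22.7 A/m².

22.7 A/m²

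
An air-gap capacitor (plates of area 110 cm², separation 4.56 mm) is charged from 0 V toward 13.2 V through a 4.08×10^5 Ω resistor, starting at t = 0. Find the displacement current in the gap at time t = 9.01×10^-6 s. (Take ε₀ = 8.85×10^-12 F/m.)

C = ε₀A/d = (8.85×10^-12)(0.0110)/(4.56×10^-3) = 2.135×10^-11 F, so τ = RC = 8.711×10^-6 s.
The conduction current is I(t) = (V₀/R) e^(−t/τ), and the displacement current between the plates equals it.
t/τ = 1.034; I_d = (13.2/4.08×10^5) · e^(−1.034) = (3.235×10^-5)(0.3556) = 1.15×10^-5 A.

1.15×10^-5 A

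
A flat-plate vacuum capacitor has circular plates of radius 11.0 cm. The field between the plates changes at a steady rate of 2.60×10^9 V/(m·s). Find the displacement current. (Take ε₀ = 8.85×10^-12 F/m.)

With a uniform field, Φ_E = EA, so I_d = ε₀ A dE/dt = 8.75×10^-4 A.

8.75×10^-4 A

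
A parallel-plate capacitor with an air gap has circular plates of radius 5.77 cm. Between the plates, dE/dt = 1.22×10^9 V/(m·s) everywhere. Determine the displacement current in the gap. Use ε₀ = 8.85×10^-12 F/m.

1.13×10^-4 A

I_d = ε₀ A (dE/dt) = (8.85×10^-12)(0.01046 m²)(1.22×10^9) = 1.13×10^-4 A.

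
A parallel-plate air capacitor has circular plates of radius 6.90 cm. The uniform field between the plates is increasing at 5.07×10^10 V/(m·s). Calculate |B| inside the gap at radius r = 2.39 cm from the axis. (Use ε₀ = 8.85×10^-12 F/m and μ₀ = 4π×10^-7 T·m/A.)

6.74×10^-9 T

Total displacement current: I_d = ε₀(πR²)(dE/dt) = (8.85×10^-12)(0.01496)(5.07×10^10) = 6.712×10^-3 A.
∮B·dl = μ₀ I_d,enc with I_d,enc = I_d r²/R² = 8.053×10^-4 A; so B = μ₀ I_d,enc/(2πr) = 6.74×10^-9 T.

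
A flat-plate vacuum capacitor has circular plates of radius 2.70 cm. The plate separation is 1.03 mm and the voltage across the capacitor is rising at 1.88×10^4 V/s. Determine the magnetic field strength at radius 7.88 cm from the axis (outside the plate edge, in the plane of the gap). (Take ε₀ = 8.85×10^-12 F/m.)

With E = V/d, dE/dt = 1.825×10^7 V/(m·s) and πR² = 2.290×10^-3 m², giving I_d = ε₀ πR² dE/dt = 3.699×10^-7 A.
For r ≥ R the full I_d is enclosed: B = μ₀ I_d/(2πr) = (4π×10^-7)(3.699×10^-7)/(2π·0.0788) = 9.39×10^-13 T.

9.39×10^-13 T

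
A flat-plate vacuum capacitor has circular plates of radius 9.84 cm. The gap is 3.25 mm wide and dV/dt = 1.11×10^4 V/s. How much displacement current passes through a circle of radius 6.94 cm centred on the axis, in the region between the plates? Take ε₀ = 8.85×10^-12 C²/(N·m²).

4.57×10^-7 A

dE/dt = (dV/dt)/d = 3.415×10^6 V/(m·s); I_d = ε₀(πR²)(dE/dt) = (8.85×10^-12)(0.03042)(3.415×10^6) = 9.194×10^-7 A.
Since J_d is uniform, the enclosed fraction is (r/R)² = 0.4974, giving I_d,enc = 4.57×10^-7 A.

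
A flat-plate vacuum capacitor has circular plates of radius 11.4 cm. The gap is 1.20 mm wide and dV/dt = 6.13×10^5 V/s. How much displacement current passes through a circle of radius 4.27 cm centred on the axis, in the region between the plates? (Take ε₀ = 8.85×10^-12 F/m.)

2.59×10^-5 A

I_d = C dV/dt with C = ε₀πR²/d = 3.011×10^-10 F, so I_d = (3.011×10^-10)(6.13×10^5) = 1.846×10^-4 A.
Since J_d is uniform, the enclosed fraction is (r/R)² = 0.1403, giving I_d,enc = 2.59×10^-5 A.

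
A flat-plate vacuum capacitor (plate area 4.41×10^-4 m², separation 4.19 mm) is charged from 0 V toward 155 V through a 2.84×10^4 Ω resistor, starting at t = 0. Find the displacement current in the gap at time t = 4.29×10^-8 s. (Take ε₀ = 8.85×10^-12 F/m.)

With C = ε₀A/d = (8.85×10^-12)(4.41×10^-4)/(4.19×10^-3) = 9.315×10^-13 F, the time constant is τ = RC = 2.645×10^-8 s, so t/τ = 1.622 and e^(−t/τ) = 0.1975.
I_d = I_cond = (V₀/R) e^(−t/τ) = (5.458×10^-3)(0.1975) = 1.08×10^-3 A.

1.08×10^-3 A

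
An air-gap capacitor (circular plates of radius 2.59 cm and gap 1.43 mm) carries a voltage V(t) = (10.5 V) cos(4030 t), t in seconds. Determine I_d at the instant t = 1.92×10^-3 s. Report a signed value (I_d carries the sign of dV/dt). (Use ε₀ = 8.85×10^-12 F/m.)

C = ε₀A/d = (8.85×10^-12)(2.107×10^-3)/(1.43×10^-3) = 1.304×10^-11 F. dV/dt = V₀ω·−sin(ωt); at ωt = 7.7376 rad this factor is -0.9932.
I_d = C dV/dt = (1.304×10^-11)(10.5)(4030)(-0.9932) = -5.48×10^-7 A.

-5.48×10^-7 A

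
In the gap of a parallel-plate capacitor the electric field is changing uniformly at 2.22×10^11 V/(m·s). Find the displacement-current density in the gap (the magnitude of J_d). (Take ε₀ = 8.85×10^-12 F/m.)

1.96 A/m²

J_d = ε₀ dE/dt = (8.85×10^-12)(2.22×10^11) = 1.96 A/m².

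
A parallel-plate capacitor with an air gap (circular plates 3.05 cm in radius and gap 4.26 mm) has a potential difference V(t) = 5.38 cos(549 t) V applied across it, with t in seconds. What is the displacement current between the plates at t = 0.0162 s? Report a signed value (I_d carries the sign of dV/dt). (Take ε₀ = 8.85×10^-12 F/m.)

C = ε₀A/d = (8.85×10^-12)(2.922×10^-3)/(4.26×10^-3) = 6.070×10^-12 F. dV/dt = V₀ω·−sin(ωt); at ωt = 8.8938 rad this factor is -0.5064.
I_d = C dV/dt = (6.070×10^-12)(5.38)(549)(-0.5064) = -9.08×10^-9 A.

-9.08×10^-9 A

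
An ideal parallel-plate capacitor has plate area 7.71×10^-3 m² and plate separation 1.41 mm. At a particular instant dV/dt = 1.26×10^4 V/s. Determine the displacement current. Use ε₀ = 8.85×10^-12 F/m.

6.10×10^-7 A

E = V/d so dE/dt = (dV/dt)/d = 8.936×10^6 V/(m·s), and I_d = ε₀ A dE/dt = (8.85×10^-12)(7.71×10^-3)(8.936×10^6) = 6.10×10^-7 A.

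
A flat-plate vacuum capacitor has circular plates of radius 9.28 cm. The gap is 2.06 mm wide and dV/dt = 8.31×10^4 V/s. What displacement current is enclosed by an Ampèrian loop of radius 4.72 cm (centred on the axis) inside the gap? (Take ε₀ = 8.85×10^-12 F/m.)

dE/dt = (dV/dt)/d = 4.034×10^7 V/(m·s); I_d = ε₀(πR²)(dE/dt) = (8.85×10^-12)(0.02705)(4.034×10^7) = 9.657×10^-6 A.
Since J_d is uniform, the enclosed fraction is (r/R)² = 0.2587, giving I_d,enc = 2.50×10^-6 A.

2.50×10^-6 A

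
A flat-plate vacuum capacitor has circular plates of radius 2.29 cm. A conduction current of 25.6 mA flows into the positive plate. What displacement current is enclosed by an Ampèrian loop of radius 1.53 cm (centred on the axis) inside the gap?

0.0114 A

No conduction current crosses the gap, so I_d there equals the 0.0256 A in the leads.
The field is uniform, so I_d,enc = I_d (r/R)² = (0.0256)(1.53/2.29)² = 0.0114 A.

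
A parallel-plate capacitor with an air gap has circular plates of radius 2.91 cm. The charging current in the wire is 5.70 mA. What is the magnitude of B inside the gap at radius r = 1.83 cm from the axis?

2.46×10^-8 T

By continuity the displacement current in the gap matches the conduction current: I_d = 5.70×10^-3 A.
For r < R the Ampère–Maxwell law gives B(2πr) = μ₀ I_d (r²/R²), so B = μ₀ I_d r/(2πR²) = (4π×10^-7)(5.70×10^-3)(0.0183)/(2π·0.0291²) = 2.46×10^-8 T.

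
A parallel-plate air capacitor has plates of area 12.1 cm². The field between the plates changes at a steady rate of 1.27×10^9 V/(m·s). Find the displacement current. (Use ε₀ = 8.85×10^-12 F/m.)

1.36×10^-5 A

With a uniform field, Φ_E = EA, so I_d = ε₀ A dE/dt = 1.36×10^-5 A.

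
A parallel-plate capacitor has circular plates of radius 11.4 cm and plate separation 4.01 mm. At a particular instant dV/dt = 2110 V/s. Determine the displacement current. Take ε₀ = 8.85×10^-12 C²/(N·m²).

C = ε₀A/d = (8.85×10^-12)(0.04083)/(4.01×10^-3) = 9.011×10^-11 F.
I_d = C dV/dt = (9.011×10^-11)(2110) = 1.90×10^-7 A.

1.90×10^-7 A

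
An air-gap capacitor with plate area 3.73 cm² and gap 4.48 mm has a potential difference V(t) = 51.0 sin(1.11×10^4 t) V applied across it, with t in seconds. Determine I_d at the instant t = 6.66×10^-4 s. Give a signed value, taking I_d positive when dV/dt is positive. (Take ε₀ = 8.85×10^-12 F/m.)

1.86×10^-7 A

dE/dt = (V₀ω/d)·cos(ωt) with ωt = 7.3926 rad: (51.0)(1.11×10^4)(0.4452)/(4.48×10^-3) = 5.626×10^7 V/(m·s).
I_d = ε₀ A dE/dt = (8.85×10^-12)(3.73×10^-4)(5.626×10^7) = 1.86×10^-7 A.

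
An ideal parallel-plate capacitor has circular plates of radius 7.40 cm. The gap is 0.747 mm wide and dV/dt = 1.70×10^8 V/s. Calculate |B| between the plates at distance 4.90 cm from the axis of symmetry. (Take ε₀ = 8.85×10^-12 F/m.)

6.20×10^-8 T

I_d = C dV/dt with C = ε₀πR²/d = 2.038×10^-10 F, so I_d = (2.038×10^-10)(1.70×10^8) = 0.03465 A.
For r < R the Ampère–Maxwell law gives B(2πr) = μ₀ I_d (r²/R²), so B = μ₀ I_d r/(2πR²) = (4π×10^-7)(0.03465)(0.0490)/(2π·0.0740²) = 6.20×10^-8 T.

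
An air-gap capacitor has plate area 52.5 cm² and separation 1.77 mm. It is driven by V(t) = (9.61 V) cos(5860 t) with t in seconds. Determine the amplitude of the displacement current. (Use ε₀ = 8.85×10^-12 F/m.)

1.48×10^-6 A

C = ε₀A/d = (8.85×10^-12)(5.25×10^-3)/(1.77×10^-3) = 2.625×10^-11 F; ω = 5860 rad/s.
I_d = C dV/dt, so |I_d|_max = C V₀ ω = (2.625×10^-11)(9.61)(5860) = 1.48×10^-6 A.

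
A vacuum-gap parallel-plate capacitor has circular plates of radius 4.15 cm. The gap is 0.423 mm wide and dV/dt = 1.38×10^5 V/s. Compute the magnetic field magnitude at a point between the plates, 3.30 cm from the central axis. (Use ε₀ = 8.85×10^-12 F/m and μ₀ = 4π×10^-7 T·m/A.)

5.99×10^-11 T

dE/dt = (dV/dt)/d = 3.262×10^8 V/(m·s); I_d = ε₀(πR²)(dE/dt) = (8.85×10^-12)(5.411×10^-3)(3.262×10^8) = 1.562×10^-5 A.
∮B·dl = μ₀ I_d,enc with I_d,enc = I_d r²/R² = 9.877×10^-6 A; so B = μ₀ I_d,enc/(2πr) = 5.99×10^-11 T.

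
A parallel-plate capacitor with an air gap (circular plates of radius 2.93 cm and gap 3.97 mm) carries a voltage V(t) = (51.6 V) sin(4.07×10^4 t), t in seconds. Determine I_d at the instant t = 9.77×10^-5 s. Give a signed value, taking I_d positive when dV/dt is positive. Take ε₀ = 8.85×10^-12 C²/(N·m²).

dE/dt = (V₀ω/d)·cos(ωt) with ωt = 3.97639 rad: (51.6)(4.07×10^4)(-0.6713)/(3.97×10^-3) = -3.551×10^8 V/(m·s).
I_d = ε₀ A dE/dt = (8.85×10^-12)(2.697×10^-3)(-3.551×10^8) = -8.48×10^-6 A.

-8.48×10^-6 A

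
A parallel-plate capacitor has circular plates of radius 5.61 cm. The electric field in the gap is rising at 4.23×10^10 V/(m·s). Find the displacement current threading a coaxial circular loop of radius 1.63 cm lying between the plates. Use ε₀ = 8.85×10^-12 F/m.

3.12×10^-4 A

Through the whole plate area (πR² = 9.887×10^-3 m²), I_d = ε₀ πR² dE/dt = 3.701×10^-3 A.
Since J_d is uniform, the enclosed fraction is (r/R)² = 0.08442, giving I_d,enc = 3.12×10^-4 A.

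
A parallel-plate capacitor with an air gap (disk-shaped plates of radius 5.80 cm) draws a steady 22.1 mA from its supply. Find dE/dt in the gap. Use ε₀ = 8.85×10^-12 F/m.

By continuity, I_d in the gap equals the 22.1 mA flowing in the wire.
Then dE/dt = I_d/(ε₀A) = 2.36×10^11 V/(m·s).

2.36×10^11 V/(m·s)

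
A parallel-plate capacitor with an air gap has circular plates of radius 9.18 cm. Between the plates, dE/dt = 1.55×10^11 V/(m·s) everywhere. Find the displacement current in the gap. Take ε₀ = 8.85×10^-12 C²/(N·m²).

0.0363 A

With a uniform field, Φ_E = EA, so I_d = ε₀ A dE/dt = 0.0363 A.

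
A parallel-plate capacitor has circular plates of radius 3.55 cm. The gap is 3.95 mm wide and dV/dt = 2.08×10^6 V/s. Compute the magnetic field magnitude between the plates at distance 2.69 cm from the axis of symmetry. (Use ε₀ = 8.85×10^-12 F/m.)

7.88×10^-11 T

I_d = C dV/dt with C = ε₀πR²/d = 8.870×10^-12 F, so I_d = (8.870×10^-12)(2.08×10^6) = 1.845×10^-5 A.
For r < R the Ampère–Maxwell law gives B(2πr) = μ₀ I_d (r²/R²), so B = μ₀ I_d r/(2πR²) = (4π×10^-7)(1.845×10^-5)(0.0269)/(2π·0.0355²) = 7.88×10^-11 T.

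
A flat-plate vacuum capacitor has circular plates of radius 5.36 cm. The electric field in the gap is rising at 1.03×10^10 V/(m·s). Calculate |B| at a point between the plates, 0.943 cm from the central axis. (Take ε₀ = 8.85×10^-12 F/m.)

5.40×10^-10 T

Total displacement current: I_d = ε₀(πR²)(dE/dt) = (8.85×10^-12)(9.026×10^-3)(1.03×10^10) = 8.228×10^-4 A.
∮B·dl = μ₀ I_d,enc with I_d,enc = I_d r²/R² = 2.547×10^-5 A; so B = μ₀ I_d,enc/(2πr) = 5.40×10^-10 T.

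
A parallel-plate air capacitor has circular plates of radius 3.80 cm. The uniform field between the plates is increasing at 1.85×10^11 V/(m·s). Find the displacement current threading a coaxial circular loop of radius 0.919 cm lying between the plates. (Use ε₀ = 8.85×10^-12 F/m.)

4.34×10^-4 A

Through the whole plate area (πR² = 4.536×10^-3 m²), I_d = ε₀ πR² dE/dt = 7.427×10^-3 A.
Since J_d is uniform, the enclosed fraction is (r/R)² = 0.05849, giving I_d,enc = 4.34×10^-4 A.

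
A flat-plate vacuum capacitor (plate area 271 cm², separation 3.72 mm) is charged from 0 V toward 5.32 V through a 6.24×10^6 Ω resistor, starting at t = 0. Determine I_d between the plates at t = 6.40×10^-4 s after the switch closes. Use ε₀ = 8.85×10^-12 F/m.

1.74×10^-7 A

C = ε₀A/d = (8.85×10^-12)(0.0271)/(3.72×10^-3) = 6.447×10^-11 F and τ = RC = 4.023×10^-4 s. I_d in the gap equals the RC charging current.
I_d(t) = (V₀/R) e^(−t/τ) = 8.526×10^-7 · e^(−1.591) = 1.74×10^-7 A.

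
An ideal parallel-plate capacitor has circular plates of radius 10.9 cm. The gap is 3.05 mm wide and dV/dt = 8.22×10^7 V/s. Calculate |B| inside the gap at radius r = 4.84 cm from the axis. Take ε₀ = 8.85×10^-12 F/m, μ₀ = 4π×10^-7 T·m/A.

dE/dt = (dV/dt)/d = 2.695×10^10 V/(m·s); I_d = ε₀(πR²)(dE/dt) = (8.85×10^-12)(0.03733)(2.695×10^10) = 8.903×10^-3 A.
For r < R the Ampère–Maxwell law gives B(2πr) = μ₀ I_d (r²/R²), so B = μ₀ I_d r/(2πR²) = (4π×10^-7)(8.903×10^-3)(0.0484)/(2π·0.109²) = 7.25×10^-9 T.

7.25×10^-9 T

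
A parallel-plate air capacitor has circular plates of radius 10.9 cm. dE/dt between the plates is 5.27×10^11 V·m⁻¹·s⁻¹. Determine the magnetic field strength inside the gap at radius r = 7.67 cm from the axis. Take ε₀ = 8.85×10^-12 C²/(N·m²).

2.25×10^-7 T

Total displacement current: I_d = ε₀(πR²)(dE/dt) = (8.85×10^-12)(0.03733)(5.27×10^11) = 0.1741 A.
For r < R the Ampère–Maxwell law gives B(2πr) = μ₀ I_d (r²/R²), so B = μ₀ I_d r/(2πR²) = (4π×10^-7)(0.1741)(0.0767)/(2π·0.109²) = 2.25×10^-7 T.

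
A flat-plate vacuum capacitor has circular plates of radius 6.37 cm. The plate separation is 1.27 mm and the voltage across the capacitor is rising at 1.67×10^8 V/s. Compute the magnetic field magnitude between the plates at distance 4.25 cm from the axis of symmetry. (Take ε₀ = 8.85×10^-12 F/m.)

I_d = C dV/dt with C = ε₀πR²/d = 8.885×10^-11 F, so I_d = (8.885×10^-11)(1.67×10^8) = 0.01484 A.
For r < R the Ampère–Maxwell law gives B(2πr) = μ₀ I_d (r²/R²), so B = μ₀ I_d r/(2πR²) = (4π×10^-7)(0.01484)(0.0425)/(2π·0.0637²) = 3.11×10^-8 T.

3.11×10^-8 T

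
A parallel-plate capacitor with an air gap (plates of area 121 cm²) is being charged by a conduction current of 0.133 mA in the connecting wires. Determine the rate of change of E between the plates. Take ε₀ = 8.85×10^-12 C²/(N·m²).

1.24×10^9 V/(m·s)

By continuity, I_d in the gap equals the 0.133 mA flowing in the wire.
Since I_d = ε₀ A dE/dt, dE/dt = I_d/(ε₀A) = (1.33×10^-4)/((8.85×10^-12)(0.0121)) = 1.24×10^9 V/(m·s).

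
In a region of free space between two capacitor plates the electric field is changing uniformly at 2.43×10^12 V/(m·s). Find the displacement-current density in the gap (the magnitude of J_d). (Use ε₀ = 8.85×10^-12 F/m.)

J_d = ε₀ ∂E/∂t, so J_d = 21.5 A/m².

21.5 A/m²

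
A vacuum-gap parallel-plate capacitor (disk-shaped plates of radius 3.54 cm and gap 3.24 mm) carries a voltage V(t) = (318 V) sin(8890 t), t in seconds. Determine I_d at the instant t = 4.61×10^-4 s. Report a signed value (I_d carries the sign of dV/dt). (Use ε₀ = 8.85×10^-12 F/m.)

-1.75×10^-5 A

dE/dt = (V₀ω/d)·cos(ωt) with ωt = 4.09829 rad: (318)(8890)(-0.5762)/(3.24×10^-3) = -5.028×10^8 V/(m·s).
I_d = ε₀ A dE/dt = (8.85×10^-12)(3.937×10^-3)(-5.028×10^8) = -1.75×10^-5 A.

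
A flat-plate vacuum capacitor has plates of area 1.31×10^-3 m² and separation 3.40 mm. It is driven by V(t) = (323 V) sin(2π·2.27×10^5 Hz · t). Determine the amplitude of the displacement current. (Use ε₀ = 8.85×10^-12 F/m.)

C = ε₀A/d = (8.85×10^-12)(1.31×10^-3)/(3.40×10^-3) = 3.410×10^-12 F; ω = 2πf = 1.426×10^6 rad/s.
I_d = C dV/dt, so |I_d|_max = C V₀ ω = (3.410×10^-12)(323)(1.426×10^6) = 1.57×10^-3 A.

1.57×10^-3 A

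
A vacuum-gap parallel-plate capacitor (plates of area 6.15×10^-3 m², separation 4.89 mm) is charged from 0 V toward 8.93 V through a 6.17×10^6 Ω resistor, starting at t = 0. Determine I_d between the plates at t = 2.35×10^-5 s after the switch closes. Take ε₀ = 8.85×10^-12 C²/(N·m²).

1.03×10^-6 A

C = ε₀A/d = (8.85×10^-12)(6.15×10^-3)/(4.89×10^-3) = 1.113×10^-11 F and τ = RC = 6.867×10^-5 s. I_d in the gap equals the RC charging current.
I_d(t) = (V₀/R) e^(−t/τ) = 1.447×10^-6 · e^(−0.3422) = 1.03×10^-6 A.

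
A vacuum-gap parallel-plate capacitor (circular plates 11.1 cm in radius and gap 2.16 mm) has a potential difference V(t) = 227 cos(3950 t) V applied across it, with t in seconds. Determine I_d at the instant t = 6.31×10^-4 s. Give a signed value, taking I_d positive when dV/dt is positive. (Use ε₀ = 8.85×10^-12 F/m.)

dE/dt = (V₀ω/d)·−sin(ωt) with ωt = 2.49245 rad: (227)(3950)(-0.6045)/(2.16×10^-3) = -2.509×10^8 V/(m·s).
I_d = ε₀ A dE/dt = (8.85×10^-12)(0.03871)(-2.509×10^8) = -8.60×10^-5 A.

-8.60×10^-5 A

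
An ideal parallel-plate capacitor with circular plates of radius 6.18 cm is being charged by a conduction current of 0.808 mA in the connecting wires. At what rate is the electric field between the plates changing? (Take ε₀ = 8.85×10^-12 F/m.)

Charge continuity gives I_d = I = 8.08×10^-4 A between the plates.
Inverting I_d = ε₀ A dE/dt gives dE/dt = 8.08×10^-4 / (8.85×10^-12 · 0.01200) = 7.61×10^9 V/(m·s).

7.61×10^9 V/(m·s)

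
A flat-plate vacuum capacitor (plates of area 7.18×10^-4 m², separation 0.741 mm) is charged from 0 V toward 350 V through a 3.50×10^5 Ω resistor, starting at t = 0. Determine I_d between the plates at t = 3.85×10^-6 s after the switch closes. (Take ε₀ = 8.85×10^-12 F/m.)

2.77×10^-4 A

C = ε₀A/d = (8.85×10^-12)(7.18×10^-4)/(7.41×10^-4) = 8.575×10^-12 F and τ = RC = 3.001×10^-6 s. I_d in the gap equals the RC charging current.
I_d(t) = (V₀/R) e^(−t/τ) = 1.000×10^-3 · e^(−1.283) = 2.77×10^-4 A.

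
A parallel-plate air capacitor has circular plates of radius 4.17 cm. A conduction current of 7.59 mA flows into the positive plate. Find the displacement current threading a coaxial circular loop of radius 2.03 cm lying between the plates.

1.80×10^-3 A

By continuity the displacement current in the gap matches the conduction current: I_d = 7.59×10^-3 A.
The field is uniform, so I_d,enc = I_d (r/R)² = (7.59×10^-3)(2.03/4.17)² = 1.80×10^-3 A.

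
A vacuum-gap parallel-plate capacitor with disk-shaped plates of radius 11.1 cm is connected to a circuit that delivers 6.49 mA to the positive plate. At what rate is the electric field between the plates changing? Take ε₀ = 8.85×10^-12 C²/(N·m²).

1.89×10^10 V/(m·s)

Charge continuity gives I_d = I = 6.49×10^-3 A between the plates.
Then dE/dt = I_d/(ε₀A) = 1.89×10^10 V/(m·s).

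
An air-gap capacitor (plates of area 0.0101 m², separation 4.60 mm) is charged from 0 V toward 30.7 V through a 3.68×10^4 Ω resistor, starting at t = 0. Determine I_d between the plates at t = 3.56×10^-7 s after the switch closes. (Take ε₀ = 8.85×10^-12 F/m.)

5.07×10^-4 A

C = ε₀A/d = (8.85×10^-12)(0.0101)/(4.60×10^-3) = 1.943×10^-11 F and τ = RC = 7.150×10^-7 s. I_d in the gap equals the RC charging current.
I_d(t) = (V₀/R) e^(−t/τ) = 8.342×10^-4 · e^(−0.4979) = 5.07×10^-4 A.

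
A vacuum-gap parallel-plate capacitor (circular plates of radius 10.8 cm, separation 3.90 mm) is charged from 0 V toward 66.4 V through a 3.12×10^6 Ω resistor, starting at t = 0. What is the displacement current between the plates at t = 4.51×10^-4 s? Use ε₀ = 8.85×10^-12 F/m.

3.74×10^-6 A

With C = ε₀A/d = (8.85×10^-12)(0.03664)/(3.90×10^-3) = 8.314×10^-11 F, the time constant is τ = RC = 2.594×10^-4 s, so t/τ = 1.739 and e^(−t/τ) = 0.1757.
I_d = I_cond = (V₀/R) e^(−t/τ) = (2.128×10^-5)(0.1757) = 3.74×10^-6 A.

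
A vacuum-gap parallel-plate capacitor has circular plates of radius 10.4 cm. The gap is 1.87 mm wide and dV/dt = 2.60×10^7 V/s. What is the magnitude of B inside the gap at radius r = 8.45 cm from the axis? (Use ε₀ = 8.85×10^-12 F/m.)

6.53×10^-9 T

dE/dt = (dV/dt)/d = 1.390×10^10 V/(m·s); I_d = ε₀(πR²)(dE/dt) = (8.85×10^-12)(0.03398)(1.390×10^10) = 4.180×10^-3 A.
For r < R the Ampère–Maxwell law gives B(2πr) = μ₀ I_d (r²/R²), so B = μ₀ I_d r/(2πR²) = (4π×10^-7)(4.180×10^-3)(0.0845)/(2π·0.104²) = 6.53×10^-9 T.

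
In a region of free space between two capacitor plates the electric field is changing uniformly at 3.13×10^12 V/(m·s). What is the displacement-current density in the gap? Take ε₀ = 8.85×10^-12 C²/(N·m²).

J_d = ε₀ dE/dt = (8.85×10^-12)(3.13×10^12) = 27.7 A/m².

27.7 A/m²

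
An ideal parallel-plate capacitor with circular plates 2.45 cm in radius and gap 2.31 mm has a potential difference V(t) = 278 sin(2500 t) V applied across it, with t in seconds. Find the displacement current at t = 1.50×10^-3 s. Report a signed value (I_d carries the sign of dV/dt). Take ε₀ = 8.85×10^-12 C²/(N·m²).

C = ε₀A/d = (8.85×10^-12)(1.886×10^-3)/(2.31×10^-3) = 7.226×10^-12 F. dV/dt = V₀ω·cos(ωt); at ωt = 3.75 rad this factor is -0.8206.
I_d = C dV/dt = (7.226×10^-12)(278)(2500)(-0.8206) = -4.12×10^-6 A.

-4.12×10^-6 A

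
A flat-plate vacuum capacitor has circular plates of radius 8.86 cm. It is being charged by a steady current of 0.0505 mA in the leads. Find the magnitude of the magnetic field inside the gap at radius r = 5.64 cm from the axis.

7.26×10^-11 T

Between the plates the displacement current equals the wire current: I_d = 0.0505 mA = 5.05×10^-5 A.
An Ampèrian loop of radius r encloses a fraction (r/R)² of I_d. Then B·2πr = μ₀ I_d (r/R)², giving B = μ₀ I_d r/(2πR²) = 7.26×10^-11 T.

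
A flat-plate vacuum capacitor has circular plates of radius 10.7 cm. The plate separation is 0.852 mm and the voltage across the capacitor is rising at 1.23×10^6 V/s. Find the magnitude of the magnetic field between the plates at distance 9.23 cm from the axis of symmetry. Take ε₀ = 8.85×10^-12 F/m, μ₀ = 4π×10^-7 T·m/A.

dE/dt = (dV/dt)/d = 1.444×10^9 V/(m·s); I_d = ε₀(πR²)(dE/dt) = (8.85×10^-12)(0.03597)(1.444×10^9) = 4.597×10^-4 A.
For r < R the Ampère–Maxwell law gives B(2πr) = μ₀ I_d (r²/R²), so B = μ₀ I_d r/(2πR²) = (4π×10^-7)(4.597×10^-4)(0.0923)/(2π·0.107²) = 7.41×10^-10 T.

7.41×10^-10 T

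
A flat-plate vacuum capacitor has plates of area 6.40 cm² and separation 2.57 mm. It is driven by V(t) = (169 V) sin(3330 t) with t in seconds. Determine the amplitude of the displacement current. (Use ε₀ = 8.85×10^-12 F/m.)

(dE/dt)_max = V₀ω/d = 2.190×10^8 V/(m·s); ω = 3330 rad/s.
I_d,max = ε₀ A (dE/dt)_max = (8.85×10^-12)(6.40×10^-4)(2.190×10^8) = 1.24×10^-6 A.

1.24×10^-6 A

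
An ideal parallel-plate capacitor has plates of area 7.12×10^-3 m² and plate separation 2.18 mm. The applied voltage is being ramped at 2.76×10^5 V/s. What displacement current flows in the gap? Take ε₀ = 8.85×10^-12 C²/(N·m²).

7.98×10^-6 A

C = ε₀A/d = (8.85×10^-12)(7.12×10^-3)/(2.18×10^-3) = 2.890×10^-11 F.
I_d = C dV/dt = (2.890×10^-11)(2.76×10^5) = 7.98×10^-6 A.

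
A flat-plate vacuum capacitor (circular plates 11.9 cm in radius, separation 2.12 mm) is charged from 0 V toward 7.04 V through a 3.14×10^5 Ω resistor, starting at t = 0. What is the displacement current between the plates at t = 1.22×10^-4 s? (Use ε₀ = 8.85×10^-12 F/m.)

2.77×10^-6 A

C = ε₀A/d = (8.85×10^-12)(0.04449)/(2.12×10^-3) = 1.857×10^-10 F, so τ = RC = 5.831×10^-5 s.
The conduction current is I(t) = (V₀/R) e^(−t/τ), and the displacement current between the plates equals it.
t/τ = 2.092; I_d = (7.04/3.14×10^5) · e^(−2.092) = (2.242×10^-5)(0.1234) = 2.77×10^-6 A.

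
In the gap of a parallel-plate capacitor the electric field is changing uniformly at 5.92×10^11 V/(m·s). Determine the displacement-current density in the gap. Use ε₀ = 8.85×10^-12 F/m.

J_d = ε₀ dE/dt = (8.85×10^-12)(5.92×10^11) = 5.24 A/m².

5.24 A/m²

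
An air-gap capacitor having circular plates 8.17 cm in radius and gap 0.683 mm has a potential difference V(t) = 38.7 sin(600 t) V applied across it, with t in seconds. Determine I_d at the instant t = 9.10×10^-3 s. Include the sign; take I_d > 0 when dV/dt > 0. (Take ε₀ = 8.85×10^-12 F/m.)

C = ε₀A/d = (8.85×10^-12)(0.02097)/(6.83×10^-4) = 2.717×10^-10 F. dV/dt = V₀ω·cos(ωt); at ωt = 5.46 rad this factor is 0.6799.
I_d = C dV/dt = (2.717×10^-10)(38.7)(600)(0.6799) = 4.29×10^-6 A.

4.29×10^-6 A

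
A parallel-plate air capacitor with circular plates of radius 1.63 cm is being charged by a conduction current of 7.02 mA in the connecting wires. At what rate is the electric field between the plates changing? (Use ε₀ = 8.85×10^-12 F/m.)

9.50×10^11 V/(m·s)

Charge continuity gives I_d = I = 7.02×10^-3 A between the plates.
Then dE/dt = I_d/(ε₀A) = 9.50×10^11 V/(m·s).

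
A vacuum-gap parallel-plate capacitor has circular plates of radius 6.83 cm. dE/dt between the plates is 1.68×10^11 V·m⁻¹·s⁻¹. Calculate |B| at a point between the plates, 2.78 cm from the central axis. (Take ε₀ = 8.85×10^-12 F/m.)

2.60×10^-8 T

Through the whole plate area (πR² = 0.01466 m²), I_d = ε₀ πR² dE/dt = 0.02180 A.
An Ampèrian loop of radius r encloses a fraction (r/R)² of I_d. Then B·2πr = μ₀ I_d (r/R)², giving B = μ₀ I_d r/(2πR²) = 2.60×10^-8 T.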